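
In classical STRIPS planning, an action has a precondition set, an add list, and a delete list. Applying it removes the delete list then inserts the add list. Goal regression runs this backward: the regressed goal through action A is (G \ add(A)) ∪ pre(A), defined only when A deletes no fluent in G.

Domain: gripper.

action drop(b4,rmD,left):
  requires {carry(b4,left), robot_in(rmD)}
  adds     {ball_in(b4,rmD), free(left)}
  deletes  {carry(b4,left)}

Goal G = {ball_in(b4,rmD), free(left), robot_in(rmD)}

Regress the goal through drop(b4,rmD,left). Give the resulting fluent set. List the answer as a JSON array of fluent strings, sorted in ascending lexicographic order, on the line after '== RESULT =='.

Regress:
  G ∩ del = {}  (empty — regression defined)
  G \ add = {ball_in(b4,rmD), free(left), robot_in(rmD)} \ {ball_in(b4,rmD), free(left)} = {robot_in(rmD)}
  ∪ pre   = {robot_in(rmD)} ∪ {carry(b4,left), robot_in(rmD)}
          = {carry(b4,left), robot_in(rmD)}

== RESULT ==
["carry(b4,left)", "robot_in(rmD)"]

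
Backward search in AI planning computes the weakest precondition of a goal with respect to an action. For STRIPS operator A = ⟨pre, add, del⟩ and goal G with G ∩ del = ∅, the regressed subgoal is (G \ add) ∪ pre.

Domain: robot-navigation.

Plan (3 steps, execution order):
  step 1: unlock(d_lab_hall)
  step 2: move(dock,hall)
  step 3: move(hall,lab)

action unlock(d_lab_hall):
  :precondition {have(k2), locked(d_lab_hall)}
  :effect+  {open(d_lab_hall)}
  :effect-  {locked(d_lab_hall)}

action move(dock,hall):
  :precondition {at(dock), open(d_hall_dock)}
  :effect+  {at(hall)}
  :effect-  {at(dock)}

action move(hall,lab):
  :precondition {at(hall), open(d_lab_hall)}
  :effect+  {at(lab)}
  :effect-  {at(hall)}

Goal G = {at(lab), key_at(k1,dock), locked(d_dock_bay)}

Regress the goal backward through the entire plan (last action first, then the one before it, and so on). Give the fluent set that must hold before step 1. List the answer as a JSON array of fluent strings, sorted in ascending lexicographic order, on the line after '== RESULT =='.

Work backward from the goal:
  through step 3 (move(hall,lab)): drop {at(lab)}, keep {key_at(k1,dock), locked(d_dock_bay)}, require {at(hall), open(d_lab_hall)}
    → {at(hall), key_at(k1,dock), locked(d_dock_bay), open(d_lab_hall)}
  through step 2 (move(dock,hall)): drop {at(hall)}, keep {key_at(k1,dock), locked(d_dock_bay), open(d_lab_hall)}, require {at(dock), open(d_hall_dock)}
    → {at(dock), key_at(k1,dock), locked(d_dock_bay), open(d_hall_dock), open(d_lab_hall)}
  through step 1 (unlock(d_lab_hall)): drop {open(d_lab_hall)}, keep {at(dock), key_at(k1,dock), locked(d_dock_bay), open(d_hall_dock)}, require {have(k2), locked(d_lab_hall)}
    → {at(dock), have(k2), key_at(k1,dock), locked(d_dock_bay), locked(d_lab_hall), open(d_hall_dock)}

== RESULT ==
["at(dock)", "have(k2)", "key_at(k1,dock)", "locked(d_dock_bay)", "locked(d_lab_hall)", "open(d_hall_dock)"]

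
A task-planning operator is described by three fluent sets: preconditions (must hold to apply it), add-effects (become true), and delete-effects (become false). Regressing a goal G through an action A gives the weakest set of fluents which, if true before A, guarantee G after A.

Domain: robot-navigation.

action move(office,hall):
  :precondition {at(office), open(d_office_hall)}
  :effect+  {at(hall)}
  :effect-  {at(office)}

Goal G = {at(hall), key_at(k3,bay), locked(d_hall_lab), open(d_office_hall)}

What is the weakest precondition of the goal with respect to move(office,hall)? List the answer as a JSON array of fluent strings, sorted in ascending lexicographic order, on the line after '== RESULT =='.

Compute (G \ add) ∪ pre:
  G ∩ del = {}  (empty — regression defined)
  G \ add = {at(hall), key_at(k3,bay), locked(d_hall_lab), open(d_office_hall)} \ {at(hall)} = {key_at(k3,bay), locked(d_hall_lab), open(d_office_hall)}
  ∪ pre   = {key_at(k3,bay), locked(d_hall_lab), open(d_office_hall)} ∪ {at(office), open(d_office_hall)}
          = {at(office), key_at(k3,bay), locked(d_hall_lab), open(d_office_hall)}

== RESULT ==
["at(office)", "key_at(k3,bay)", "locked(d_hall_lab)", "open(d_office_hall)"]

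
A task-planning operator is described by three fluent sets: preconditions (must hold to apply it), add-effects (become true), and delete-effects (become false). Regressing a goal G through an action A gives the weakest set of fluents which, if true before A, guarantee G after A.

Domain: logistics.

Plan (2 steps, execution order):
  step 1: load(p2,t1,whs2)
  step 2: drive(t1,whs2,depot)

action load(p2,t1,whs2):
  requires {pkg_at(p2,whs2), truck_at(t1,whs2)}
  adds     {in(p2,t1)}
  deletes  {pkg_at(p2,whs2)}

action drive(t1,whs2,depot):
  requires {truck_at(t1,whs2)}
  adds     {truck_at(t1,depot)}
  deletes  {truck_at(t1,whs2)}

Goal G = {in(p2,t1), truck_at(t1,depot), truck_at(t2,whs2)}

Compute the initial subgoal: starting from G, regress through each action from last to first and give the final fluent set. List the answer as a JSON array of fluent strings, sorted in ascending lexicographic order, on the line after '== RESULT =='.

Work backward from the goal:
  through step 2 (drive(t1,whs2,depot)): drop {truck_at(t1,depot)}, keep {in(p2,t1), truck_at(t2,whs2)}, require {truck_at(t1,whs2)}
    → {in(p2,t1), truck_at(t1,whs2), truck_at(t2,whs2)}
  through step 1 (load(p2,t1,whs2)): drop {in(p2,t1)}, keep {truck_at(t1,whs2), truck_at(t2,whs2)}, require {pkg_at(p2,whs2), truck_at(t1,whs2)}
    → {pkg_at(p2,whs2), truck_at(t1,whs2), truck_at(t2,whs2)}

== RESULT ==
["pkg_at(p2,whs2)", "truck_at(t1,whs2)", "truck_at(t2,whs2)"]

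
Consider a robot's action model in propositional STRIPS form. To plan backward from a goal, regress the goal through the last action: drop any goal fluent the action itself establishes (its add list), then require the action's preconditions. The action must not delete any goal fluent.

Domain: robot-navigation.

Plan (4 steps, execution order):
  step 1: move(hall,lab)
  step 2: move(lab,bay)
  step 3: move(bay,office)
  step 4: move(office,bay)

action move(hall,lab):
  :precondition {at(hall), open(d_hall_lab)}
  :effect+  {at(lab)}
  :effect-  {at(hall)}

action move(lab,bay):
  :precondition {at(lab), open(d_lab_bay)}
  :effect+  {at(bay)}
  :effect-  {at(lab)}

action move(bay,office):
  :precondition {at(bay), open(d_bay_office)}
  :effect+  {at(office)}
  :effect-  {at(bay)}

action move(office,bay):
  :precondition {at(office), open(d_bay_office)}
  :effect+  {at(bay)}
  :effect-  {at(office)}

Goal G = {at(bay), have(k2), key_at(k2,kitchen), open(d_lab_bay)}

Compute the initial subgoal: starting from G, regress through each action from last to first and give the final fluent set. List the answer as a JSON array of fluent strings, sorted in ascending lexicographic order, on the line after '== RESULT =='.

Work backward from the goal:
  through step 4 (move(office,bay)): drop {at(bay)}, keep {have(k2), key_at(k2,kitchen), open(d_lab_bay)}, require {at(office), open(d_bay_office)}
    → {at(office), have(k2), key_at(k2,kitchen), open(d_bay_office), open(d_lab_bay)}
  through step 3 (move(bay,office)): drop {at(office)}, keep {have(k2), key_at(k2,kitchen), open(d_bay_office), open(d_lab_bay)}, require {at(bay), open(d_bay_office)}
    → {at(bay), have(k2), key_at(k2,kitchen), open(d_bay_office), open(d_lab_bay)}
  through step 2 (move(lab,bay)): drop {at(bay)}, keep {have(k2), key_at(k2,kitchen), open(d_bay_office), open(d_lab_bay)}, require {at(lab), open(d_lab_bay)}
    → {at(lab), have(k2), key_at(k2,kitchen), open(d_bay_office), open(d_lab_bay)}
  through step 1 (move(hall,lab)): drop {at(lab)}, keep {have(k2), key_at(k2,kitchen), open(d_bay_office), open(d_lab_bay)}, require {at(hall), open(d_hall_lab)}
    → {at(hall), have(k2), key_at(k2,kitchen), open(d_bay_office), open(d_hall_lab), open(d_lab_bay)}

== RESULT ==
["at(hall)", "have(k2)", "key_at(k2,kitchen)", "open(d_bay_office)", "open(d_hall_lab)", "open(d_lab_bay)"]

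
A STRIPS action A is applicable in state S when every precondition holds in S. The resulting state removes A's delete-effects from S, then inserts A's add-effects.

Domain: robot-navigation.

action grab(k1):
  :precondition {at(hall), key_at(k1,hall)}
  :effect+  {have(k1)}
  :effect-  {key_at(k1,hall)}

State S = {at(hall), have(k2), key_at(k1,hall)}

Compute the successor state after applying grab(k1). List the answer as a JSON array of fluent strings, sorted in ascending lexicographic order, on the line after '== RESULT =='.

Compute (S \ del) ∪ add:
  pre ⊆ S: {at(hall), key_at(k1,hall)} ⊆ S  — applicable
  S \ del = {at(hall), have(k2)}
  ∪ add   = {at(hall), have(k1), have(k2)}

== RESULT ==
["at(hall)", "have(k1)", "have(k2)"]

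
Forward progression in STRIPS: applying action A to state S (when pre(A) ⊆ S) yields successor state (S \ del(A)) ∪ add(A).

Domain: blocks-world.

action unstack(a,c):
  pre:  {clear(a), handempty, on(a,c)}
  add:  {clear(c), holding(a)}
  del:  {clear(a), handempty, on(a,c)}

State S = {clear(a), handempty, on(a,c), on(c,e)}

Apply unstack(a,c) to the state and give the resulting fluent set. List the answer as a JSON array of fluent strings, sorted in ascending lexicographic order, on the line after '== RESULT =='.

Compute (S \ del) ∪ add:
  pre ⊆ S: {clear(a), handempty, on(a,c)} ⊆ S  — applicable
  S \ del = {on(c,e)}
  ∪ add   = {clear(c), holding(a), on(c,e)}

== RESULT ==
["clear(c)", "holding(a)", "on(c,e)"]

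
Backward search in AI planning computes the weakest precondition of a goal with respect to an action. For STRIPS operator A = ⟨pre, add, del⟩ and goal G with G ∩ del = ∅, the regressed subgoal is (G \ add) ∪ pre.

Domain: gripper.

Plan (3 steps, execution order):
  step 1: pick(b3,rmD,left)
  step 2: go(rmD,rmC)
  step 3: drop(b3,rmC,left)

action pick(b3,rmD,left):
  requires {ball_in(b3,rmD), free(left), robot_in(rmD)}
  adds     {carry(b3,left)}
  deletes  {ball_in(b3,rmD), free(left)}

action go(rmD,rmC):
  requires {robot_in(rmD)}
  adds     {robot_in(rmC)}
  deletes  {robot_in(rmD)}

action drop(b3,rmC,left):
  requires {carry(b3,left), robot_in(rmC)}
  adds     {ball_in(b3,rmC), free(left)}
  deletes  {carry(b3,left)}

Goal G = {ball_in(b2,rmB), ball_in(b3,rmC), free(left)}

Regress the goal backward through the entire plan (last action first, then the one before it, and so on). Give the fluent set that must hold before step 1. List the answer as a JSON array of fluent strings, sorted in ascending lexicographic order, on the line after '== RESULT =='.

Regress step by step:
  through step 3 (drop(b3,rmC,left)): drop {ball_in(b3,rmC), free(left)}, keep {ball_in(b2,rmB)}, require {carry(b3,left), robot_in(rmC)}
    → {ball_in(b2,rmB), carry(b3,left), robot_in(rmC)}
  through step 2 (go(rmD,rmC)): drop {robot_in(rmC)}, keep {ball_in(b2,rmB), carry(b3,left)}, require {robot_in(rmD)}
    → {ball_in(b2,rmB), carry(b3,left), robot_in(rmD)}
  through step 1 (pick(b3,rmD,left)): drop {carry(b3,left)}, keep {ball_in(b2,rmB), robot_in(rmD)}, require {ball_in(b3,rmD), free(left), robot_in(rmD)}
    → {ball_in(b2,rmB), ball_in(b3,rmD), free(left), robot_in(rmD)}

== RESULT ==
["ball_in(b2,rmB)", "ball_in(b3,rmD)", "free(left)", "robot_in(rmD)"]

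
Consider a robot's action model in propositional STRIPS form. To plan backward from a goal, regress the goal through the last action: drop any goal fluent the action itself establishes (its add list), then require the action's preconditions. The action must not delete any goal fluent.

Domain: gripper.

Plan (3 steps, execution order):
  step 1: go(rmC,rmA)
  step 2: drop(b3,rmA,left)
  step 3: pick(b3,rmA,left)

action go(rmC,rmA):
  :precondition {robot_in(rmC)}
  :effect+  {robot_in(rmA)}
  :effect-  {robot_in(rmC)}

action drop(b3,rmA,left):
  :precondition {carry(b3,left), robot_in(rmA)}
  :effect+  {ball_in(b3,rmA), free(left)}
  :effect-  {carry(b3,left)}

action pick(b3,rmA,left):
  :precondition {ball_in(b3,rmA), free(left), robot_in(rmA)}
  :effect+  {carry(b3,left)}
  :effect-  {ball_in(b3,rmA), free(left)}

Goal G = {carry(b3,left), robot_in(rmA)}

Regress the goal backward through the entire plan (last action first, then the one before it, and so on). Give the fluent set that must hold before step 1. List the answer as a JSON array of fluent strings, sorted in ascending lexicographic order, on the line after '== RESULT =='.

Work backward from the goal:
  through step 3 (pick(b3,rmA,left)): drop {carry(b3,left)}, keep {robot_in(rmA)}, require {ball_in(b3,rmA), free(left), robot_in(rmA)}
    → {ball_in(b3,rmA), free(left), robot_in(rmA)}
  through step 2 (drop(b3,rmA,left)): drop {ball_in(b3,rmA), free(left)}, keep {robot_in(rmA)}, require {carry(b3,left), robot_in(rmA)}
    → {carry(b3,left), robot_in(rmA)}
  through step 1 (go(rmC,rmA)): drop {robot_in(rmA)}, keep {carry(b3,left)}, require {robot_in(rmC)}
    → {carry(b3,left), robot_in(rmC)}

== RESULT ==
["carry(b3,left)", "robot_in(rmC)"]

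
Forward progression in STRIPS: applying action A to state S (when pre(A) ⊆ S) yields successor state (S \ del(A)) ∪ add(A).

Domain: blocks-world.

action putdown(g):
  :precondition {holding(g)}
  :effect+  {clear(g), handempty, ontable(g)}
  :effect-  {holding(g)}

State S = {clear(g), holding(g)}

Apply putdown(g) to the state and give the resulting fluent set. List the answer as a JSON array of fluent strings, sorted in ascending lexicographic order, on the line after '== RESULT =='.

Progress:
  pre ⊆ S: {holding(g)} ⊆ S  — applicable
  S \ del = {clear(g)}
  ∪ add   = {clear(g), handempty, ontable(g)}

== RESULT ==
["clear(g)", "handempty", "ontable(g)"]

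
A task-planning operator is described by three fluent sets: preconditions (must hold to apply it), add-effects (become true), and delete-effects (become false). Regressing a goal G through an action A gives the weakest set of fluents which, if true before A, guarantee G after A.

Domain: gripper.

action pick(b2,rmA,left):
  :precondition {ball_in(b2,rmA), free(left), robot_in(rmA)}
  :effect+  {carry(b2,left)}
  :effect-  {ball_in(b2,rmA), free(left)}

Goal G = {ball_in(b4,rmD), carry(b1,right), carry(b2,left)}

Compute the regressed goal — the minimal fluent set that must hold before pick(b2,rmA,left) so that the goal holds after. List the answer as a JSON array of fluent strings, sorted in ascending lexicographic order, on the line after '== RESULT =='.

Compute (G \ add) ∪ pre:
  G ∩ del = {}  (empty — regression defined)
  G \ add = {ball_in(b4,rmD), carry(b1,right), carry(b2,left)} \ {carry(b2,left)} = {ball_in(b4,rmD), carry(b1,right)}
  ∪ pre   = {ball_in(b4,rmD), carry(b1,right)} ∪ {ball_in(b2,rmA), free(left), robot_in(rmA)}
          = {ball_in(b2,rmA), ball_in(b4,rmD), carry(b1,right), free(left), robot_in(rmA)}

== RESULT ==
["ball_in(b2,rmA)", "ball_in(b4,rmD)", "carry(b1,right)", "free(left)", "robot_in(rmA)"]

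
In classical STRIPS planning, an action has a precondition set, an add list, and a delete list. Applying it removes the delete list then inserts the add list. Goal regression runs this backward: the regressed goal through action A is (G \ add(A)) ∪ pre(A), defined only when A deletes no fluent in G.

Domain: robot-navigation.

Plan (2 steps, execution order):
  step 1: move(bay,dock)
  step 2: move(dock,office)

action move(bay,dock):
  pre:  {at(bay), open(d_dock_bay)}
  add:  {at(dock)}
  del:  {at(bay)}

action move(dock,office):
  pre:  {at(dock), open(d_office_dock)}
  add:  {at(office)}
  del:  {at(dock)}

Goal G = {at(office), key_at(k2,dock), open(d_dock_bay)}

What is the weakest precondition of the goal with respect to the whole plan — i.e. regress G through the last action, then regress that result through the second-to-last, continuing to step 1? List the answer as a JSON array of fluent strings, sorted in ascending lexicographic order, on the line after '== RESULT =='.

Work backward from the goal:
  through step 2 (move(dock,office)): drop {at(office)}, keep {key_at(k2,dock), open(d_dock_bay)}, require {at(dock), open(d_office_dock)}
    → {at(dock), key_at(k2,dock), open(d_dock_bay), open(d_office_dock)}
  through step 1 (move(bay,dock)): drop {at(dock)}, keep {key_at(k2,dock), open(d_dock_bay), open(d_office_dock)}, require {at(bay), open(d_dock_bay)}
    → {at(bay), key_at(k2,dock), open(d_dock_bay), open(d_office_dock)}

== RESULT ==
["at(bay)", "key_at(k2,dock)", "open(d_dock_bay)", "open(d_office_dock)"]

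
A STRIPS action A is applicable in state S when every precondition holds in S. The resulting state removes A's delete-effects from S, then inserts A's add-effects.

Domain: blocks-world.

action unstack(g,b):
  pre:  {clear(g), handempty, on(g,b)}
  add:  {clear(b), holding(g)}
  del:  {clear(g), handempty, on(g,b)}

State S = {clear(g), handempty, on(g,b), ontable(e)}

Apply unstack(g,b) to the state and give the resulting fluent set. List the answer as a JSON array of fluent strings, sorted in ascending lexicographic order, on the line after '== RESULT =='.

Compute (S \ del) ∪ add:
  pre ⊆ S: {clear(g), handempty, on(g,b)} ⊆ S  — applicable
  S \ del = {ontable(e)}
  ∪ add   = {clear(b), holding(g), ontable(e)}

== RESULT ==
["clear(b)", "holding(g)", "ontable(e)"]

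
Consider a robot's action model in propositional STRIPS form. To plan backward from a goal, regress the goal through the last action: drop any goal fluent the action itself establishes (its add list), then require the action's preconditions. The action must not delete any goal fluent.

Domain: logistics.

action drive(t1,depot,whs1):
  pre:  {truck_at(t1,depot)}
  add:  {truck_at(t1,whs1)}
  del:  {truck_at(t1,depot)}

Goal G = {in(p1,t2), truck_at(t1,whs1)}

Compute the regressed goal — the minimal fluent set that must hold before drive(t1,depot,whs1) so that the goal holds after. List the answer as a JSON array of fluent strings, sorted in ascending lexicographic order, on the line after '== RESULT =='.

Compute (G \ add) ∪ pre:
  G ∩ del = {}  (empty — regression defined)
  G \ add = {in(p1,t2), truck_at(t1,whs1)} \ {truck_at(t1,whs1)} = {in(p1,t2)}
  ∪ pre   = {in(p1,t2)} ∪ {truck_at(t1,depot)}
          = {in(p1,t2), truck_at(t1,depot)}

== RESULT ==
["in(p1,t2)", "truck_at(t1,depot)"]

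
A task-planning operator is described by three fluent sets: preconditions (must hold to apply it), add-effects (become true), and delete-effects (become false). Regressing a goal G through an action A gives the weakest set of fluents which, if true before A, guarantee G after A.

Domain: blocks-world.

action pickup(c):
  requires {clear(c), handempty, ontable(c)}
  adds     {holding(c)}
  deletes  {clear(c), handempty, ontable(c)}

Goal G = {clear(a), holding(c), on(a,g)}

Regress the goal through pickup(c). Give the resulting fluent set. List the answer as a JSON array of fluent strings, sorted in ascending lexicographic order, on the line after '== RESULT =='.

Compute (G \ add) ∪ pre:
  G ∩ del = {}  (empty — regression defined)
  G \ add = {clear(a), holding(c), on(a,g)} \ {holding(c)} = {clear(a), on(a,g)}
  ∪ pre   = {clear(a), on(a,g)} ∪ {clear(c), handempty, ontable(c)}
          = {clear(a), clear(c), handempty, on(a,g), ontable(c)}

== RESULT ==
["clear(a)", "clear(c)", "handempty", "on(a,g)", "ontable(c)"]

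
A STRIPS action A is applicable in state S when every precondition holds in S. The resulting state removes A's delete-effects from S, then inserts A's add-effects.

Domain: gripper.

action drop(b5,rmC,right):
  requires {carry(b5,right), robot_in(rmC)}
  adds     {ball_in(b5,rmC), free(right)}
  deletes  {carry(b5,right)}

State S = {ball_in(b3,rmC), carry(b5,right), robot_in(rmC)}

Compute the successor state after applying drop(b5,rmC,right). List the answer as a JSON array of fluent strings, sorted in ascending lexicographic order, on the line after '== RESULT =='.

Progress:
  pre ⊆ S: {carry(b5,right), robot_in(rmC)} ⊆ S  — applicable
  S \ del = {ball_in(b3,rmC), robot_in(rmC)}
  ∪ add   = {ball_in(b3,rmC), ball_in(b5,rmC), free(right), robot_in(rmC)}

== RESULT ==
["ball_in(b3,rmC)", "ball_in(b5,rmC)", "free(right)", "robot_in(rmC)"]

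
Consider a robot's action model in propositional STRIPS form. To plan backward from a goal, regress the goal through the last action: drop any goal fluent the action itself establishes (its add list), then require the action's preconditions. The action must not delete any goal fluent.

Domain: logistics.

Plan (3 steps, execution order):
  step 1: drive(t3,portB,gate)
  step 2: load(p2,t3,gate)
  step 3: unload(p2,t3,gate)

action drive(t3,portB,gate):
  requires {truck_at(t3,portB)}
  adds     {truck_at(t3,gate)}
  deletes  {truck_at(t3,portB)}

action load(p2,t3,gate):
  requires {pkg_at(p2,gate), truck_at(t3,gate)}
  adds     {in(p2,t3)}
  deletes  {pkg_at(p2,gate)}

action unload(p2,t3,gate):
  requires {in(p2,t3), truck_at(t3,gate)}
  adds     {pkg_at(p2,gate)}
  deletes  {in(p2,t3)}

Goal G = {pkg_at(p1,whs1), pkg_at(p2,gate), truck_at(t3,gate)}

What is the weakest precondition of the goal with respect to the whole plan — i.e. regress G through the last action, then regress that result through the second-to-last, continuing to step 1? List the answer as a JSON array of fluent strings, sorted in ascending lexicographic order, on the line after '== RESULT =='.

Work backward from the goal:
  through step 3 (unload(p2,t3,gate)): drop {pkg_at(p2,gate)}, keep {pkg_at(p1,whs1), truck_at(t3,gate)}, require {in(p2,t3), truck_at(t3,gate)}
    → {in(p2,t3), pkg_at(p1,whs1), truck_at(t3,gate)}
  through step 2 (load(p2,t3,gate)): drop {in(p2,t3)}, keep {pkg_at(p1,whs1), truck_at(t3,gate)}, require {pkg_at(p2,gate), truck_at(t3,gate)}
    → {pkg_at(p1,whs1), pkg_at(p2,gate), truck_at(t3,gate)}
  through step 1 (drive(t3,portB,gate)): drop {truck_at(t3,gate)}, keep {pkg_at(p1,whs1), pkg_at(p2,gate)}, require {truck_at(t3,portB)}
    → {pkg_at(p1,whs1), pkg_at(p2,gate), truck_at(t3,portB)}

== RESULT ==
["pkg_at(p1,whs1)", "pkg_at(p2,gate)", "truck_at(t3,portB)"]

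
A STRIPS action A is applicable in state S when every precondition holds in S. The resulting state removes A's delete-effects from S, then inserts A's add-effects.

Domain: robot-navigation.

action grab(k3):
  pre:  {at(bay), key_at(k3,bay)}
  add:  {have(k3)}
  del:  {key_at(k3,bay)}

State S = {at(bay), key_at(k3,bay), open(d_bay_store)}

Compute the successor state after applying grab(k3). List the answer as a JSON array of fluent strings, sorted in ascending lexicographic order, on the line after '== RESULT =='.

Compute (S \ del) ∪ add:
  pre ⊆ S: {at(bay), key_at(k3,bay)} ⊆ S  — applicable
  S \ del = {at(bay), open(d_bay_store)}
  ∪ add   = {at(bay), have(k3), open(d_bay_store)}

== RESULT ==
["at(bay)", "have(k3)", "open(d_bay_store)"]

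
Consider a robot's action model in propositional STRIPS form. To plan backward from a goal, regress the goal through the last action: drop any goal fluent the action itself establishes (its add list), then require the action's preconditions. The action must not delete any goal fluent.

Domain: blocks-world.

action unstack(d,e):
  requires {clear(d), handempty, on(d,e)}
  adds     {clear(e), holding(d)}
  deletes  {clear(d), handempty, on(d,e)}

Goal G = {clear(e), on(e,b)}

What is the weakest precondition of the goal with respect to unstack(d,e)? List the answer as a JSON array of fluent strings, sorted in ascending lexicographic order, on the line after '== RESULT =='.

Regress:
  G ∩ del = {}  (empty — regression defined)
  G \ add = {clear(e), on(e,b)} \ {clear(e), holding(d)} = {on(e,b)}
  ∪ pre   = {on(e,b)} ∪ {clear(d), handempty, on(d,e)}
          = {clear(d), handempty, on(d,e), on(e,b)}

== RESULT ==
["clear(d)", "handempty", "on(d,e)", "on(e,b)"]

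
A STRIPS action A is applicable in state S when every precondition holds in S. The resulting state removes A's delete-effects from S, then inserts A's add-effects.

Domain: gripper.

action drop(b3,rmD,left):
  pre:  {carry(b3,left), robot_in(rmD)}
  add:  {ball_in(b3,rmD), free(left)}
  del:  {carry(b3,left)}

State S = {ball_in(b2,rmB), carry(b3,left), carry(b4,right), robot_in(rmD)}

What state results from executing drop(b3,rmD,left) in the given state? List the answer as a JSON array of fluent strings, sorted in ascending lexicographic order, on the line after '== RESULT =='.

Progress:
  pre ⊆ S: {carry(b3,left), robot_in(rmD)} ⊆ S  — applicable
  S \ del = {ball_in(b2,rmB), carry(b4,right), robot_in(rmD)}
  ∪ add   = {ball_in(b2,rmB), ball_in(b3,rmD), carry(b4,right), free(left), robot_in(rmD)}

== RESULT ==
["ball_in(b2,rmB)", "ball_in(b3,rmD)", "carry(b4,right)", "free(left)", "robot_in(rmD)"]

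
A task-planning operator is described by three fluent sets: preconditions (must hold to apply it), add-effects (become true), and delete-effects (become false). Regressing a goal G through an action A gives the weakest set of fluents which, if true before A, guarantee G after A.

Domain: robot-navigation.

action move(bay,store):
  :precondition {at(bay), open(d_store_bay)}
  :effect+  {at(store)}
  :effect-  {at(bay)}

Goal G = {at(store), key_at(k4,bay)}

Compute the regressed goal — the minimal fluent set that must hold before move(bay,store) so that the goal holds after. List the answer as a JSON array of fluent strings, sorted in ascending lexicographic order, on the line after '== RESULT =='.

Regress:
  G ∩ del = {}  (empty — regression defined)
  G \ add = {at(store), key_at(k4,bay)} \ {at(store)} = {key_at(k4,bay)}
  ∪ pre   = {key_at(k4,bay)} ∪ {at(bay), open(d_store_bay)}
          = {at(bay), key_at(k4,bay), open(d_store_bay)}

== RESULT ==
["at(bay)", "key_at(k4,bay)", "open(d_store_bay)"]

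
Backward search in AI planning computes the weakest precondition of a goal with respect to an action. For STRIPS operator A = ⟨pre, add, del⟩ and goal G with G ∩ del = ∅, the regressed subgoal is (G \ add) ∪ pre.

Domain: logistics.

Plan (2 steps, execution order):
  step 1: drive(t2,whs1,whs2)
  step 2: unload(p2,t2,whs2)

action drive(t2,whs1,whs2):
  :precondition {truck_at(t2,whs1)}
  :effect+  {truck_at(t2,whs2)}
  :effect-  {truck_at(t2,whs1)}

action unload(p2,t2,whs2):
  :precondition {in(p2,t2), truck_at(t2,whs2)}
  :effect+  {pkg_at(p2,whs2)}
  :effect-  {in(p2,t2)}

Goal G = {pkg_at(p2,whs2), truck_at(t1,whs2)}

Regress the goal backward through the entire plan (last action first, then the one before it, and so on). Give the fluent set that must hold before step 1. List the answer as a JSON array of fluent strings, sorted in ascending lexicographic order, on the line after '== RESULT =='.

Work backward from the goal:
  through step 2 (unload(p2,t2,whs2)): drop {pkg_at(p2,whs2)}, keep {truck_at(t1,whs2)}, require {in(p2,t2), truck_at(t2,whs2)}
    → {in(p2,t2), truck_at(t1,whs2), truck_at(t2,whs2)}
  through step 1 (drive(t2,whs1,whs2)): drop {truck_at(t2,whs2)}, keep {in(p2,t2), truck_at(t1,whs2)}, require {truck_at(t2,whs1)}
    → {in(p2,t2), truck_at(t1,whs2), truck_at(t2,whs1)}

== RESULT ==
["in(p2,t2)", "truck_at(t1,whs2)", "truck_at(t2,whs1)"]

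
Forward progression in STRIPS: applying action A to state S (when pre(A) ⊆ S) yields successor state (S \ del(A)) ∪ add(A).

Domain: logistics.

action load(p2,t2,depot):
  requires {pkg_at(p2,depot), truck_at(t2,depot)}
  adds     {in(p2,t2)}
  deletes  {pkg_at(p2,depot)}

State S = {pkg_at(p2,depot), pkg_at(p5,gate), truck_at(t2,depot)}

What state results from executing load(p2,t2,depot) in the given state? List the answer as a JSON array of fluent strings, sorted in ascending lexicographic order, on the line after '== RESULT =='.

Compute (S \ del) ∪ add:
  pre ⊆ S: {pkg_at(p2,depot), truck_at(t2,depot)} ⊆ S  — applicable
  S \ del = {pkg_at(p5,gate), truck_at(t2,depot)}
  ∪ add   = {in(p2,t2), pkg_at(p5,gate), truck_at(t2,depot)}

== RESULT ==
["in(p2,t2)", "pkg_at(p5,gate)", "truck_at(t2,depot)"]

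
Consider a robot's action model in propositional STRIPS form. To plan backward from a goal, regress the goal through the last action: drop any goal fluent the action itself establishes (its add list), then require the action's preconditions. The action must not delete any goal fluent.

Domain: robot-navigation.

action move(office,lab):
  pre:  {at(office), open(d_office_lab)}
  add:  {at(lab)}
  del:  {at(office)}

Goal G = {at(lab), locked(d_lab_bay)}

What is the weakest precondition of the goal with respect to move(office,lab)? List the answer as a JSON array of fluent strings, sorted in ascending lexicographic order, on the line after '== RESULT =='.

Regress:
  G ∩ del = {}  (empty — regression defined)
  G \ add = {at(lab), locked(d_lab_bay)} \ {at(lab)} = {locked(d_lab_bay)}
  ∪ pre   = {locked(d_lab_bay)} ∪ {at(office), open(d_office_lab)}
          = {at(office), locked(d_lab_bay), open(d_office_lab)}

== RESULT ==
["at(office)", "locked(d_lab_bay)", "open(d_office_lab)"]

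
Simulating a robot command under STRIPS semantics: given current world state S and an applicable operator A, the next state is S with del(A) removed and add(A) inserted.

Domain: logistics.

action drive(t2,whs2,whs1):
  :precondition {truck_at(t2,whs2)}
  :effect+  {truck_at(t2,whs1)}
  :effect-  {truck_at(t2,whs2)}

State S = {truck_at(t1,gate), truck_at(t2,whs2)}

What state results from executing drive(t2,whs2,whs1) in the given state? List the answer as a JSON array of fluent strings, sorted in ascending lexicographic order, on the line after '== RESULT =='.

Progress:
  pre ⊆ S: {truck_at(t2,whs2)} ⊆ S  — applicable
  S \ del = {truck_at(t1,gate)}
  ∪ add   = {truck_at(t1,gate), truck_at(t2,whs1)}

== RESULT ==
["truck_at(t1,gate)", "truck_at(t2,whs1)"]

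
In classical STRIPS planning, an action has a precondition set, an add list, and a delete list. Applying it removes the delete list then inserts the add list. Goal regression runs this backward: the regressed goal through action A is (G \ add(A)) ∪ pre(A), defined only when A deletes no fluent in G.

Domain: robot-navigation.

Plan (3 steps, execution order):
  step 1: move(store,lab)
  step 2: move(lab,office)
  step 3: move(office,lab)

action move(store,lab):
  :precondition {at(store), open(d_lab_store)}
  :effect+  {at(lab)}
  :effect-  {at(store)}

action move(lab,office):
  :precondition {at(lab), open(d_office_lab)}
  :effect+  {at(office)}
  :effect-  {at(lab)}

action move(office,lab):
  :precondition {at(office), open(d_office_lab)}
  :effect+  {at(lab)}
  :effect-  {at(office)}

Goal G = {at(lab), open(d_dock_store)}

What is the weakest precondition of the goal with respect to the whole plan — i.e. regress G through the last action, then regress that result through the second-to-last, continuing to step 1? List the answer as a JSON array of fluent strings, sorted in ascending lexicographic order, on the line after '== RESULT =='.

Regress step by step:
  through step 3 (move(office,lab)): drop {at(lab)}, keep {open(d_dock_store)}, require {at(office), open(d_office_lab)}
    → {at(office), open(d_dock_store), open(d_office_lab)}
  through step 2 (move(lab,office)): drop {at(office)}, keep {open(d_dock_store), open(d_office_lab)}, require {at(lab), open(d_office_lab)}
    → {at(lab), open(d_dock_store), open(d_office_lab)}
  through step 1 (move(store,lab)): drop {at(lab)}, keep {open(d_dock_store), open(d_office_lab)}, require {at(store), open(d_lab_store)}
    → {at(store), open(d_dock_store), open(d_lab_store), open(d_office_lab)}

== RESULT ==
["at(store)", "open(d_dock_store)", "open(d_lab_store)", "open(d_office_lab)"]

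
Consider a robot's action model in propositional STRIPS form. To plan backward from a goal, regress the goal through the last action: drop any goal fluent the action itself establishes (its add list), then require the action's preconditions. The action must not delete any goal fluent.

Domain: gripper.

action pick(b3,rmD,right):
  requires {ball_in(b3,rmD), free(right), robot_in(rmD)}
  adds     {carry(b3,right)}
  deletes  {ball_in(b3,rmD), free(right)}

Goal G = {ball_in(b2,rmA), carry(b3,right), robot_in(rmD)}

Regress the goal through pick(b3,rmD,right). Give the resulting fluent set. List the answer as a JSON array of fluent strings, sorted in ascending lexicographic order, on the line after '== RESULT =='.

Compute (G \ add) ∪ pre:
  G ∩ del = {}  (empty — regression defined)
  G \ add = {ball_in(b2,rmA), carry(b3,right), robot_in(rmD)} \ {carry(b3,right)} = {ball_in(b2,rmA), robot_in(rmD)}
  ∪ pre   = {ball_in(b2,rmA), robot_in(rmD)} ∪ {ball_in(b3,rmD), free(right), robot_in(rmD)}
          = {ball_in(b2,rmA), ball_in(b3,rmD), free(right), robot_in(rmD)}

== RESULT ==
["ball_in(b2,rmA)", "ball_in(b3,rmD)", "free(right)", "robot_in(rmD)"]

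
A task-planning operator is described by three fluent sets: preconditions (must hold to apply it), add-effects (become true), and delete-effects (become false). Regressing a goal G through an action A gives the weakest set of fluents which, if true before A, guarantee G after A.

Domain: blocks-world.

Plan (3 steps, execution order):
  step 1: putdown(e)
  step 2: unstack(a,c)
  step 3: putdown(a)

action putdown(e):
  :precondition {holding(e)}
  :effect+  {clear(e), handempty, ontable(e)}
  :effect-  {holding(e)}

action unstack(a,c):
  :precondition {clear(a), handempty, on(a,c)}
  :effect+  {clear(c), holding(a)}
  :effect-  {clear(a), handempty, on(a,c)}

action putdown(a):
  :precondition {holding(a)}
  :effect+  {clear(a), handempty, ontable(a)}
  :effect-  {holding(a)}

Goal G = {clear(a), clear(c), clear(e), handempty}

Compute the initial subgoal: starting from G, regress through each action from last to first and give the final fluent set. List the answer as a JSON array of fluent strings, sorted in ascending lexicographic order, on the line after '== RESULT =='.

Work backward from the goal:
  through step 3 (putdown(a)): drop {clear(a), handempty}, keep {clear(c), clear(e)}, require {holding(a)}
    → {clear(c), clear(e), holding(a)}
  through step 2 (unstack(a,c)): drop {clear(c), holding(a)}, keep {clear(e)}, require {clear(a), handempty, on(a,c)}
    → {clear(a), clear(e), handempty, on(a,c)}
  through step 1 (putdown(e)): drop {clear(e), handempty}, keep {clear(a), on(a,c)}, require {holding(e)}
    → {clear(a), holding(e), on(a,c)}

== RESULT ==
["clear(a)", "holding(e)", "on(a,c)"]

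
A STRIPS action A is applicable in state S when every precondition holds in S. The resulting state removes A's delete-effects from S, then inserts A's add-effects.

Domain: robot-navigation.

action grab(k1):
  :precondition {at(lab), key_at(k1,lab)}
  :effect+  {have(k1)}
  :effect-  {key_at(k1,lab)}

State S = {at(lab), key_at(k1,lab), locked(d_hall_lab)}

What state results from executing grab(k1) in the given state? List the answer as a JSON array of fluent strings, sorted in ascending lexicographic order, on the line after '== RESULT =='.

Progress:
  pre ⊆ S: {at(lab), key_at(k1,lab)} ⊆ S  — applicable
  S \ del = {at(lab), locked(d_hall_lab)}
  ∪ add   = {at(lab), have(k1), locked(d_hall_lab)}

== RESULT ==
["at(lab)", "have(k1)", "locked(d_hall_lab)"]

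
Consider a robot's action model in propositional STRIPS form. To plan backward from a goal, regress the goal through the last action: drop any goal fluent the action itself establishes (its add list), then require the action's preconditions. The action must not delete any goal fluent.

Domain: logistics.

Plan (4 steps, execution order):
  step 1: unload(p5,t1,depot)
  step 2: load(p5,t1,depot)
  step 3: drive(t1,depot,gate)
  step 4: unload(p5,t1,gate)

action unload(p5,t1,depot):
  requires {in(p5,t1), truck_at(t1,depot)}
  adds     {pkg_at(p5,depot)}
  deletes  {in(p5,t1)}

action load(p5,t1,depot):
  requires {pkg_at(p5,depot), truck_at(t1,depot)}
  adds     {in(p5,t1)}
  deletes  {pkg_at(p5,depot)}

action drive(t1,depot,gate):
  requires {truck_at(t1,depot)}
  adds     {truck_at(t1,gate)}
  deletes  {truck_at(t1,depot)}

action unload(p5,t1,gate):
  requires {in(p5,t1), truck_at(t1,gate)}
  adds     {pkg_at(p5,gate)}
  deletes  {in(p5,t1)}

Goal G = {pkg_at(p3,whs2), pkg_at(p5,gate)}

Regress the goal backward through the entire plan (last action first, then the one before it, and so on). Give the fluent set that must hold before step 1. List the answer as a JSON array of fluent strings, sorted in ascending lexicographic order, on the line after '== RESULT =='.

Regress step by step:
  through step 4 (unload(p5,t1,gate)): drop {pkg_at(p5,gate)}, keep {pkg_at(p3,whs2)}, require {in(p5,t1), truck_at(t1,gate)}
    → {in(p5,t1), pkg_at(p3,whs2), truck_at(t1,gate)}
  through step 3 (drive(t1,depot,gate)): drop {truck_at(t1,gate)}, keep {in(p5,t1), pkg_at(p3,whs2)}, require {truck_at(t1,depot)}
    → {in(p5,t1), pkg_at(p3,whs2), truck_at(t1,depot)}
  through step 2 (load(p5,t1,depot)): drop {in(p5,t1)}, keep {pkg_at(p3,whs2), truck_at(t1,depot)}, require {pkg_at(p5,depot), truck_at(t1,depot)}
    → {pkg_at(p3,whs2), pkg_at(p5,depot), truck_at(t1,depot)}
  through step 1 (unload(p5,t1,depot)): drop {pkg_at(p5,depot)}, keep {pkg_at(p3,whs2), truck_at(t1,depot)}, require {in(p5,t1), truck_at(t1,depot)}
    → {in(p5,t1), pkg_at(p3,whs2), truck_at(t1,depot)}

== RESULT ==
["in(p5,t1)", "pkg_at(p3,whs2)", "truck_at(t1,depot)"]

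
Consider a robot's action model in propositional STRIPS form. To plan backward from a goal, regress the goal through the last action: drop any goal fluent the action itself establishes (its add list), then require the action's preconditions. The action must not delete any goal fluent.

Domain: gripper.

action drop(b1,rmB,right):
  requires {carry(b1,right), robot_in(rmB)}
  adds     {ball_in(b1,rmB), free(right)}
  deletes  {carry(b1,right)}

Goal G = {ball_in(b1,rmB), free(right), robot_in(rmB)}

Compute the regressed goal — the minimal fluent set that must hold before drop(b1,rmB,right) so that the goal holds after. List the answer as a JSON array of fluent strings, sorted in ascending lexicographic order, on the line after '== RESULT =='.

Compute (G \ add) ∪ pre:
  G ∩ del = {}  (empty — regression defined)
  G \ add = {ball_in(b1,rmB), free(right), robot_in(rmB)} \ {ball_in(b1,rmB), free(right)} = {robot_in(rmB)}
  ∪ pre   = {robot_in(rmB)} ∪ {carry(b1,right), robot_in(rmB)}
          = {carry(b1,right), robot_in(rmB)}

== RESULT ==
["carry(b1,right)", "robot_in(rmB)"]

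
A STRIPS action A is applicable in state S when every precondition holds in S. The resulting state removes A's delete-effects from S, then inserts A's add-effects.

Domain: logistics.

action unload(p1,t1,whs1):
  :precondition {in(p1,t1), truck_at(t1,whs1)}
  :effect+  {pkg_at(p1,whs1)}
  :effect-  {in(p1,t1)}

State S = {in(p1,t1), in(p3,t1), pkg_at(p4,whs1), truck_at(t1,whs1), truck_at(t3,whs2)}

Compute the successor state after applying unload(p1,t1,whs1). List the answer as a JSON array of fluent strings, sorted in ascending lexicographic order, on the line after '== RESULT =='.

Compute (S \ del) ∪ add:
  pre ⊆ S: {in(p1,t1), truck_at(t1,whs1)} ⊆ S  — applicable
  S \ del = {in(p3,t1), pkg_at(p4,whs1), truck_at(t1,whs1), truck_at(t3,whs2)}
  ∪ add   = {in(p3,t1), pkg_at(p1,whs1), pkg_at(p4,whs1), truck_at(t1,whs1), truck_at(t3,whs2)}

== RESULT ==
["in(p3,t1)", "pkg_at(p1,whs1)", "pkg_at(p4,whs1)", "truck_at(t1,whs1)", "truck_at(t3,whs2)"]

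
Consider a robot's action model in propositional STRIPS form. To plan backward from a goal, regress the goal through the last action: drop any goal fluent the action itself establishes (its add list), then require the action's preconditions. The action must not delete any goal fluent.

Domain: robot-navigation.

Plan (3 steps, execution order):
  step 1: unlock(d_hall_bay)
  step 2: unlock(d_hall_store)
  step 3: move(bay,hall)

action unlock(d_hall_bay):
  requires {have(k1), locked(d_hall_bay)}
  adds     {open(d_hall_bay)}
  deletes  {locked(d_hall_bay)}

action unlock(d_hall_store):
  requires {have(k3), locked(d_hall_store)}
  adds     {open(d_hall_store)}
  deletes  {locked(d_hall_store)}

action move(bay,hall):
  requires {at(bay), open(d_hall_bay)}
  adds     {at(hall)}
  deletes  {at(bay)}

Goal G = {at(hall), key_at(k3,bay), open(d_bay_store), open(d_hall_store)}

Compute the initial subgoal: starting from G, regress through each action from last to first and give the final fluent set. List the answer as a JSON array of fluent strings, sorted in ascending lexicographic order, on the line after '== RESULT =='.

Regress step by step:
  through step 3 (move(bay,hall)): drop {at(hall)}, keep {key_at(k3,bay), open(d_bay_store), open(d_hall_store)}, require {at(bay), open(d_hall_bay)}
    → {at(bay), key_at(k3,bay), open(d_bay_store), open(d_hall_bay), open(d_hall_store)}
  through step 2 (unlock(d_hall_store)): drop {open(d_hall_store)}, keep {at(bay), key_at(k3,bay), open(d_bay_store), open(d_hall_bay)}, require {have(k3), locked(d_hall_store)}
    → {at(bay), have(k3), key_at(k3,bay), locked(d_hall_store), open(d_bay_store), open(d_hall_bay)}
  through step 1 (unlock(d_hall_bay)): drop {open(d_hall_bay)}, keep {at(bay), have(k3), key_at(k3,bay), locked(d_hall_store), open(d_bay_store)}, require {have(k1), locked(d_hall_bay)}
    → {at(bay), have(k1), have(k3), key_at(k3,bay), locked(d_hall_bay), locked(d_hall_store), open(d_bay_store)}

== RESULT ==
["at(bay)", "have(k1)", "have(k3)", "key_at(k3,bay)", "locked(d_hall_bay)", "locked(d_hall_store)", "open(d_bay_store)"]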